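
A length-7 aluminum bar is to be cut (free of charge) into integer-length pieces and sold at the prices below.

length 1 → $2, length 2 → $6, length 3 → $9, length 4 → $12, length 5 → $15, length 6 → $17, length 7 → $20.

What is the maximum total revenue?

21

Let v[k] be the best obtainable value from length k. For each k, try every first piece i and keep the best of price[i] + v[k−i].
v[1] = 2
v[2] = max(2+2, 6+0) = 6
v[3] = max(2+6, 6+2, 9+0) = 9
v[4] = max(2+9, 6+6, 9+2, 12+0) = 12
v[5] = max(2+12, 6+9, 9+6, 12+2, 15+0) = 15
v[6] = max(2+15, 6+12, 9+9, 12+6, 15+2, 17+0) = 18
v[7] = max(2+18, 6+15, 9+12, …, 17+2, 20+0) = 21
One optimal cutting: 3 + 2 + 2 → $9 + $6 + $6 = $21.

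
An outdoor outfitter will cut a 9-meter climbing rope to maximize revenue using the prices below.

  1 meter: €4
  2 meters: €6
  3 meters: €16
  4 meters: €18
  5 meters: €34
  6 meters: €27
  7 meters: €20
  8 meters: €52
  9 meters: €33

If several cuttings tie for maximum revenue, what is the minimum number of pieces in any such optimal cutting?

2

Let r[k] be the best obtainable value from length k. For each k, try every first piece i and keep the best of price[i] + r[k−i].
r[1] = 4
r[2] = max(4+4, 6+0) = 8
r[3] = max(4+8, 6+4, 16+0) = 16
r[4] = max(4+16, 6+8, 16+4, 18+0) = 20
r[5] = max(4+20, 6+16, 16+8, 18+4, 34+0) = 34
r[6] = max(4+34, 6+20, 16+16, 18+8, 34+4, 27+0) = 38
r[7] = max(4+38, 6+34, 16+20, …, 27+4, 20+0) = 42
r[8] = max(4+42, 6+38, 16+34, …, 20+4, 52+0) = 52
r[9] = max(4+52, 6+42, 16+38, …, 52+4, 33+0) = 56
Maximum revenue is €56.
Now minimize piece count subject to staying optimal: for each k, pieces[k] = 1 + min over i with p[i]+r[k−i]=r[k] of pieces[k−i].
pieces[6] = 2
pieces[7] = 3
pieces[8] = 1
pieces[9] = 2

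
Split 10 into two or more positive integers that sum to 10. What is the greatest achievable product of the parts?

36

Let m[k] be the best product for length k (with at least one cut). For each first piece i, the rest contributes max(k−i, m[k−i]).
Small cases: m[2]=1, m[3]=2, m[4]=4, m[5]=6.
m[6] = 3·max(3,2) = 3·3 = 9
m[7] = 2·max(5,6) = 2·6 = 12
m[8] = 2·max(6,9) = 2·9 = 18
m[9] = 3·max(6,9) = 3·9 = 27
m[10] = 2·max(8,18) = 2·18 = 36
One optimal split: 3 + 3 + 2 + 2; product 3·3·2·2 = 36.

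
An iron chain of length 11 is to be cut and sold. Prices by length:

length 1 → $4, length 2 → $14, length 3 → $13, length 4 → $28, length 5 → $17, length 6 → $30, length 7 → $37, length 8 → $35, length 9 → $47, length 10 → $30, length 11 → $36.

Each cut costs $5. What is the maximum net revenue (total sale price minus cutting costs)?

60

Consider every possible first cut. v[k] is the best of p[i]+v[k−i] over all sellable i≤k, charging 5 whenever i<k.
v[1] = 4
v[2] = max(4+4-5, 14+0) = 14
v[3] = max(4+14-5, 14+4-5, 13+0) = 13
v[4] = max(4+13-5, 14+14-5, 13+4-5, 28+0) = 28
v[5] = max(4+28-5, 14+13-5, 13+14-5, 28+4-5, 17+0) = 27
v[6] = max(4+27-5, 14+28-5, 13+13-5, 28+14-5, 17+4-5, 30+0) = 37
v[7] = max(4+37-5, 14+27-5, 13+28-5, …, 30+4-5, 37+0) = 37
v[8] = max(4+37-5, 14+37-5, 13+27-5, …, 37+4-5, 35+0) = 51
v[9] = max(4+51-5, 14+37-5, 13+37-5, …, 35+4-5, 47+0) = 50
v[10] = max(4+50-5, 14+51-5, 13+37-5, …, 47+4-5, 30+0) = 60
v[11] = max(4+60-5, 14+50-5, 13+51-5, …, 30+4-5, 36+0) = 60
One optimal plan: pieces 7 + 4 (1 cut) → $65 − $5 = $60.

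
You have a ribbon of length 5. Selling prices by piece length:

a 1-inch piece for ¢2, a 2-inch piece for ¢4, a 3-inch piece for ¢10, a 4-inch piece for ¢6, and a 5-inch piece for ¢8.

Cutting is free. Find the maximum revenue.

Consider every possible first cut. r[k] is the best of p[i]+r[k−i] over all sellable i≤k.
r[1] = 2
r[2] = max(2+2, 4+0) = 4
r[3] = max(2+4, 4+2, 10+0) = 10
r[4] = max(2+10, 4+4, 10+2, 6+0) = 12
r[5] = max(2+12, 4+10, 10+4, 6+2, 8+0) = 14
One optimal cutting: 3 + 1 + 1 → ¢10 + ¢2 + ¢2 = ¢14.

14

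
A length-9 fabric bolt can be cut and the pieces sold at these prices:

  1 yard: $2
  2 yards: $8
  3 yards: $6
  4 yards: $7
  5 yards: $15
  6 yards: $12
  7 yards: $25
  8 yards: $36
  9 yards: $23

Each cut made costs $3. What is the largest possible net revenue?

Consider every possible first cut. net[k] is the best of p[i]+net[k−i] over all sellable i≤k, charging 3 whenever i<k.
net[1] = 2
net[2] = max(2+2-3, 8+0) = 8
net[3] = max(2+8-3, 8+2-3, 6+0) = 7
net[4] = max(2+7-3, 8+8-3, 6+2-3, 7+0) = 13
net[5] = max(2+13-3, 8+7-3, 6+8-3, 7+2-3, 15+0) = 15
net[6] = max(2+15-3, 8+13-3, 6+7-3, 7+8-3, 15+2-3, 12+0) = 18
net[7] = max(2+18-3, 8+15-3, 6+13-3, …, 12+2-3, 25+0) = 25
net[8] = max(2+25-3, 8+18-3, 6+15-3, …, 25+2-3, 36+0) = 36
net[9] = max(2+36-3, 8+25-3, 6+18-3, …, 36+2-3, 23+0) = 35
One optimal plan: pieces 8 + 1 (1 cut) → $38 − $3 = $35.

35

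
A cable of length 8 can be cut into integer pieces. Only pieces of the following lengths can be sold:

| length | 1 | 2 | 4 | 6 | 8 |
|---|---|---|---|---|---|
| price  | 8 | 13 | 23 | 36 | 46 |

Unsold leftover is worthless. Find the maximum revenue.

64

Consider every possible first cut. r[k] is the best of p[i]+r[k−i] over all sellable i≤k.
r[1] = 8
r[2] = max(8+8, 13+0) = 16
r[3] = max(8+16, 13+8) = 24
r[4] = max(8+24, 13+16, 23+0) = 32
r[5] = max(8+32, 13+24, 23+8) = 40
r[6] = max(8+40, 13+32, 23+16, 36+0) = 48
r[7] = max(8+48, 13+40, 23+24, 36+8) = 56
r[8] = max(8+56, 13+48, 23+32, 36+16, 46+0) = 64
One optimal cutting: 1 + 1 + 1 + 1 + 1 + 1 + 1 + 1 → 64.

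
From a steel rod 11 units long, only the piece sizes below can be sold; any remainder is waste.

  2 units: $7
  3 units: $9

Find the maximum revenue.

Let f[k] be the best obtainable value from length k. For each k, try every first piece i and keep the best of price[i] + f[k−i].
f[1] = 0
f[2] = 7
f[3] = max(7+0, 9+0) = 9
f[4] = max(7+7, 9+0) = 14
f[5] = max(7+9, 9+7) = 16
f[6] = max(7+14, 9+9) = 21
f[7] = max(7+16, 9+14) = 23
f[8] = max(7+21, 9+16) = 28
f[9] = max(7+23, 9+21) = 30
f[10] = max(7+28, 9+23) = 35
f[11] = max(7+30, 9+28) = 37
One optimal cutting: 3 + 2 + 2 + 2 + 2 → $37.

37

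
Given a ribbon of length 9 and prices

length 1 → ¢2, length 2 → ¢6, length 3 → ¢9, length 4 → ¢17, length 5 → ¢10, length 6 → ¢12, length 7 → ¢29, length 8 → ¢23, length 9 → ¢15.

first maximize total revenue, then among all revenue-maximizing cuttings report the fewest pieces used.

3

Consider every possible first cut. r[k] is the best of p[i]+r[k−i] over all sellable i≤k.
r[1] = 2
r[2] = max(2+2, 6+0) = 6
r[3] = max(2+6, 6+2, 9+0) = 9
r[4] = max(2+9, 6+6, 9+2, 17+0) = 17
r[5] = max(2+17, 6+9, 9+6, 17+2, 10+0) = 19
r[6] = max(2+19, 6+17, 9+9, 17+6, 10+2, 12+0) = 23
r[7] = max(2+23, 6+19, 9+17, …, 12+2, 29+0) = 29
r[8] = max(2+29, 6+23, 9+19, …, 29+2, 23+0) = 34
r[9] = max(2+34, 6+29, 9+23, …, 23+2, 15+0) = 36
Maximum revenue is ¢36.
Now minimize piece count subject to staying optimal: for each k, pieces[k] = 1 + min over i with p[i]+r[k−i]=r[k] of pieces[k−i].
pieces[6] = 2
pieces[7] = 1
pieces[8] = 2
pieces[9] = 3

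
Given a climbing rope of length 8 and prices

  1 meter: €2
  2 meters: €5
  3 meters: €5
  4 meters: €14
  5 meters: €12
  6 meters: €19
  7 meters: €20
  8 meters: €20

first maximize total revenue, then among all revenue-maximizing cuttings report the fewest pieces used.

2

Consider every possible first cut. r[k] is the best of p[i]+r[k−i] over all sellable i≤k.
r[1] = 2
r[2] = 5
r[3] = 7  (first piece 1, then r[2]=5)
r[4] = 14
r[5] = 16  (first piece 1, then r[4]=14)
r[6] = 19  (first piece 2, then r[4]=14)
r[7] = 21  (first piece 1, then r[6]=19)
r[8] = 28  (first piece 4, then r[4]=14)
Maximum revenue is €28.
Now minimize piece count subject to staying optimal: for each k, pieces[k] = 1 + min over i with p[i]+r[k−i]=r[k] of pieces[k−i].
pieces[5] = 2
pieces[6] = 1
pieces[7] = 2
pieces[8] = 2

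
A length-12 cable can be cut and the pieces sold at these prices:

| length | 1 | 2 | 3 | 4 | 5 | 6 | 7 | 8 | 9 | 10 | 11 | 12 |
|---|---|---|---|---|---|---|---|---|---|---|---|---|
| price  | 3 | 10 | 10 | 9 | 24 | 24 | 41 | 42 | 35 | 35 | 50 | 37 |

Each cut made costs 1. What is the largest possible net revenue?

Consider every possible first cut. net[k] is the best of p[i]+net[k−i] over all sellable i≤k, charging 1 whenever i<k.
net[1] = 3
net[2] = max(3+3-1, 10+0) = 10
net[3] = max(3+10-1, 10+3-1, 10+0) = 12
net[4] = max(3+12-1, 10+10-1, 10+3-1, 9+0) = 19
net[5] = max(3+19-1, 10+12-1, 10+10-1, 9+3-1, 24+0) = 24
net[6] = max(3+24-1, 10+19-1, 10+12-1, 9+10-1, 24+3-1, 24+0) = 28
net[7] = max(3+28-1, 10+24-1, 10+19-1, …, 24+3-1, 41+0) = 41
net[8] = max(3+41-1, 10+28-1, 10+24-1, …, 41+3-1, 42+0) = 43
net[9] = max(3+43-1, 10+41-1, 10+28-1, …, 42+3-1, 35+0) = 50
net[10] = max(3+50-1, 10+43-1, 10+41-1, …, 35+3-1, 35+0) = 52
net[11] = max(3+52-1, 10+50-1, 10+43-1, …, 35+3-1, 50+0) = 59
net[12] = max(3+59-1, 10+52-1, 10+50-1, …, 50+3-1, 37+0) = 64
One optimal plan: pieces 7 + 5 (1 cut) → 65 − 1 = 64.

64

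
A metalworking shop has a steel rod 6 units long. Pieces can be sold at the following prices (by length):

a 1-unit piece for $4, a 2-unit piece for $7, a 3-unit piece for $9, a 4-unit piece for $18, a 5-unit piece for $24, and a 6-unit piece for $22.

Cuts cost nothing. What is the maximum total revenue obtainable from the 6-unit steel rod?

28

Let r[k] be the best obtainable value from length k. For each k, try every first piece i and keep the best of price[i] + r[k−i].
r[1] = 4
r[2] = 8  (first piece 1, then r[1]=4)
r[3] = 12  (first piece 1, then r[2]=8)
r[4] = 18
r[5] = 24
r[6] = 28  (first piece 1, then r[5]=24)
One optimal cutting: 5 + 1 → $24 + $4 = $28.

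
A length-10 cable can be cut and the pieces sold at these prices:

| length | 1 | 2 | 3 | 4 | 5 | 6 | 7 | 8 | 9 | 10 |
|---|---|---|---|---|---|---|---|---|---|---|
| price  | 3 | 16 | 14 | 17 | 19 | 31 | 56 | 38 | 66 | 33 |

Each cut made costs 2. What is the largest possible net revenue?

Consider every possible first cut. net[k] is the best of p[i]+net[k−i] over all sellable i≤k, charging 2 whenever i<k.
net[1] = 3
net[2] = max(3+3-2, 16+0) = 16
net[3] = max(3+16-2, 16+3-2, 14+0) = 17
net[4] = max(3+17-2, 16+16-2, 14+3-2, 17+0) = 30
net[5] = max(3+30-2, 16+17-2, 14+16-2, 17+3-2, 19+0) = 31
net[6] = max(3+31-2, 16+30-2, 14+17-2, 17+16-2, 19+3-2, 31+0) = 44
net[7] = max(3+44-2, 16+31-2, 14+30-2, …, 31+3-2, 56+0) = 56
net[8] = max(3+56-2, 16+44-2, 14+31-2, …, 56+3-2, 38+0) = 58
net[9] = max(3+58-2, 16+56-2, 14+44-2, …, 38+3-2, 66+0) = 70
net[10] = max(3+70-2, 16+58-2, 14+56-2, …, 66+3-2, 33+0) = 72
One optimal plan: pieces 2 + 2 + 2 + 2 + 2 (4 cuts) → 80 − 8 = 72.

72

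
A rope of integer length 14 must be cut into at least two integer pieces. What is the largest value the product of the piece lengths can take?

Let m[k] be the best product for length k (with at least one cut). For each first piece i, the rest contributes max(k−i, m[k−i]).
m[2] = 1×max(1,0) = 1×1 = 1
m[3] = 1×max(2,1) = 1×2 = 2
m[4] = 2×max(2,1) = 2×2 = 4
m[5] = 2×max(3,2) = 2×3 = 6
m[6] = 3×max(3,2) = 3×3 = 9
m[7] = 2×max(5,6) = 2×6 = 12
m[8] = 2×max(6,9) = 2×9 = 18
m[9] = 3×max(6,9) = 3×9 = 27
m[10] = 2×max(8,18) = 2×18 = 36
m[11] = 2×max(9,27) = 2×27 = 54
m[12] = 3×max(9,27) = 3×27 = 81
m[13] = 2×max(11,54) = 2×54 = 108
m[14] = 2×max(12,81) = 2×81 = 162
One optimal split: 3 + 3 + 3 + 3 + 2; product 3×3×3×3×2 = 162.

162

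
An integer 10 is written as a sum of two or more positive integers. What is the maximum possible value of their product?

36

Let P[k] be the best product for length k (with at least one cut). For each first piece i, the rest contributes max(k−i, P[k−i]).
P[2] = 1×max(1,0) = 1×1 = 1
P[3] = 1×max(2,1) = 1×2 = 2
P[4] = 2×max(2,1) = 2×2 = 4
P[5] = 2×max(3,2) = 2×3 = 6
P[6] = 3×max(3,2) = 3×3 = 9
P[7] = 2×max(5,6) = 2×6 = 12
P[8] = 2×max(6,9) = 2×9 = 18
P[9] = 3×max(6,9) = 3×9 = 27
P[10] = 2×max(8,18) = 2×18 = 36
One optimal split: 3 + 3 + 2 + 2; product 3×3×2×2 = 36.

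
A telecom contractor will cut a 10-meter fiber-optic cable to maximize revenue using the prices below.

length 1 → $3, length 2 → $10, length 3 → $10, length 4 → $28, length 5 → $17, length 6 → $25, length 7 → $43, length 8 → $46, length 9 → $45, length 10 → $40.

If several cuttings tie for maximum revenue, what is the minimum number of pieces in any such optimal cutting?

3

Build r[k] bottom-up: r[k] = max over allowed piece i of (p[i] + r[k−i]).
r[1] = 3
r[2] = 10
r[3] = 13  (first piece 1, then r[2]=10)
r[4] = 28
r[5] = 31  (first piece 1, then r[4]=28)
r[6] = 38  (first piece 2, then r[4]=28)
r[7] = 43
r[8] = 56  (first piece 4, then r[4]=28)
r[9] = 59  (first piece 1, then r[8]=56)
r[10] = 66  (first piece 2, then r[8]=56)
Maximum revenue is $66.
Now minimize piece count subject to staying optimal: for each k, pieces[k] = 1 + min over i with p[i]+r[k−i]=r[k] of pieces[k−i].
pieces[7] = 1
pieces[8] = 2
pieces[9] = 3
pieces[10] = 3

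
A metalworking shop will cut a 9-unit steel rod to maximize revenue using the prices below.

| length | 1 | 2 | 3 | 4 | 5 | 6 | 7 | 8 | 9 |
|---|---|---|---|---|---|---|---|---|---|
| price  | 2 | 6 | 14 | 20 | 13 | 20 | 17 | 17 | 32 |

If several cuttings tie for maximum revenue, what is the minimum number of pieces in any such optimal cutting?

3

Let r[k] be the best obtainable value from length k. For each k, try every first piece i and keep the best of price[i] + r[k−i].
r[1] = 2
r[2] = max(2+2, 6+0) = 6
r[3] = max(2+6, 6+2, 14+0) = 14
r[4] = max(2+14, 6+6, 14+2, 20+0) = 20
r[5] = max(2+20, 6+14, 14+6, 20+2, 13+0) = 22
r[6] = max(2+22, 6+20, 14+14, 20+6, 13+2, 20+0) = 28
r[7] = max(2+28, 6+22, 14+20, …, 20+2, 17+0) = 34
r[8] = max(2+34, 6+28, 14+22, …, 17+2, 17+0) = 40
r[9] = max(2+40, 6+34, 14+28, …, 17+2, 32+0) = 42
Maximum revenue is $42.
Now minimize piece count subject to staying optimal: for each k, pieces[k] = 1 + min over i with p[i]+r[k−i]=r[k] of pieces[k−i].
pieces[6] = 2
pieces[7] = 2
pieces[8] = 2
pieces[9] = 3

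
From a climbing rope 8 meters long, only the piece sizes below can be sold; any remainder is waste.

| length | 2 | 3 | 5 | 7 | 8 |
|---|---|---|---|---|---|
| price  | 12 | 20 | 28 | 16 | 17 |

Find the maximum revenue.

Build r[k] bottom-up: r[k] = max over allowed piece i of (p[i] + r[k−i]).
r[1] = 0
r[2] = 12
r[3] = 20
r[4] = 24  (first piece 2, then r[2]=12)
r[5] = 32  (first piece 2, then r[3]=20)
r[6] = 40  (first piece 3, then r[3]=20)
r[7] = 44  (first piece 2, then r[5]=32)
r[8] = 52  (first piece 2, then r[6]=40)
One optimal cutting: 3 + 3 + 2 → €52.

52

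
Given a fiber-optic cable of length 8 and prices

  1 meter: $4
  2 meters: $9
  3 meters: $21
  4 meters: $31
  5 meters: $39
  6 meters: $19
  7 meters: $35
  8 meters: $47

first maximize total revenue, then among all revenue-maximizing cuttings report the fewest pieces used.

Consider every possible first cut. r[k] is the best of p[i]+r[k−i] over all sellable i≤k.
r[1] = 4
r[2] = 9
r[3] = 21
r[4] = 31
r[5] = 39
r[6] = 43  (first piece 1, then r[5]=39)
r[7] = 52  (first piece 3, then r[4]=31)
r[8] = 62  (first piece 4, then r[4]=31)
Maximum revenue is $62.
Now minimize piece count subject to staying optimal: for each k, pieces[k] = 1 + min over i with p[i]+r[k−i]=r[k] of pieces[k−i].
pieces[5] = 1
pieces[6] = 2
pieces[7] = 2
pieces[8] = 2

2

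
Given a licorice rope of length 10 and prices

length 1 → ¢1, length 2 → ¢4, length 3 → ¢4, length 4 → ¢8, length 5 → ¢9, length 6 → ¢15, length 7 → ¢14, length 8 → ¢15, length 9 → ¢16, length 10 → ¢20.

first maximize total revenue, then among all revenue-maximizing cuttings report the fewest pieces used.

Let r[k] be the best obtainable value from length k. For each k, try every first piece i and keep the best of price[i] + r[k−i].
r[1] = 1
r[2] = 4
r[3] = 5  (first piece 1, then r[2]=4)
r[4] = 8  (first piece 2, then r[2]=4)
r[5] = 9  (first piece 1, then r[4]=8)
r[6] = 15
r[7] = 16  (first piece 1, then r[6]=15)
r[8] = 19  (first piece 2, then r[6]=15)
r[9] = 20  (first piece 1, then r[8]=19)
r[10] = 23  (first piece 2, then r[8]=19)
Maximum revenue is ¢23.
Now minimize piece count subject to staying optimal: for each k, pieces[k] = 1 + min over i with p[i]+r[k−i]=r[k] of pieces[k−i].
pieces[7] = 2
pieces[8] = 2
pieces[9] = 3
pieces[10] = 2

2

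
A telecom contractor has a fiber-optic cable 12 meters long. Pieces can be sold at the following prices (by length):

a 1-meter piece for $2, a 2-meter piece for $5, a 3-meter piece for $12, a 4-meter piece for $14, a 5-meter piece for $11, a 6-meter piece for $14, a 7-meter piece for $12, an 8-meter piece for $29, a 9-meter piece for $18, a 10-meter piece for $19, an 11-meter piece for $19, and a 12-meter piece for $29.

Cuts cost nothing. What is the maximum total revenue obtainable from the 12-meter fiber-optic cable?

Let v[k] be the best obtainable value from length k. For each k, try every first piece i and keep the best of price[i] + v[k−i].
v[1] = 2
v[2] = max(2+2, 5+0) = 5
v[3] = max(2+5, 5+2, 12+0) = 12
v[4] = max(2+12, 5+5, 12+2, 14+0) = 14
v[5] = max(2+14, 5+12, 12+5, 14+2, 11+0) = 17
v[6] = max(2+17, 5+14, 12+12, 14+5, 11+2, 14+0) = 24
v[7] = max(2+24, 5+17, 12+14, …, 14+2, 12+0) = 26
v[8] = max(2+26, 5+24, 12+17, …, 12+2, 29+0) = 29
v[9] = max(2+29, 5+26, 12+24, …, 29+2, 18+0) = 36
v[10] = max(2+36, 5+29, 12+26, …, 18+2, 19+0) = 38
v[11] = max(2+38, 5+36, 12+29, …, 19+2, 19+0) = 41
v[12] = max(2+41, 5+38, 12+36, …, 19+2, 29+0) = 48
One optimal cutting: 3 + 3 + 3 + 3 → $12 + $12 + $12 + $12 = $48.

48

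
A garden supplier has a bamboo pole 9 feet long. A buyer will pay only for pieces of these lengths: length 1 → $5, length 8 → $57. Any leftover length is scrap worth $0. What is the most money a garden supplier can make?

62

Build f[k] bottom-up: f[k] = max over allowed piece i of (p[i] + f[k−i]).
f[1] = 5
f[2] = 10  (first piece 1, then f[1]=5)
f[3] = 15  (first piece 1, then f[2]=10)
f[4] = 20  (first piece 1, then f[3]=15)
f[5] = 25  (first piece 1, then f[4]=20)
f[6] = 30  (first piece 1, then f[5]=25)
f[7] = 35  (first piece 1, then f[6]=30)
f[8] = 57
f[9] = 62  (first piece 1, then f[8]=57)
One optimal cutting: 8 + 1 → $62.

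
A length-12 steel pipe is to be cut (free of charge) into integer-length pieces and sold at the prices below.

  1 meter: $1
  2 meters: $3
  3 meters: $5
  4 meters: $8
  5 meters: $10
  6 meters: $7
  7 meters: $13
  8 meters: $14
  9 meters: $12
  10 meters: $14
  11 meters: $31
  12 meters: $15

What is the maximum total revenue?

Let v[k] be the best obtainable value from length k. For each k, try every first piece i and keep the best of price[i] + v[k−i].
v[1] = 1
v[2] = max(1+1, 3+0) = 3
v[3] = max(1+3, 3+1, 5+0) = 5
v[4] = max(1+5, 3+3, 5+1, 8+0) = 8
v[5] = max(1+8, 3+5, 5+3, 8+1, 10+0) = 10
v[6] = max(1+10, 3+8, 5+5, 8+3, 10+1, 7+0) = 11
v[7] = max(1+11, 3+10, 5+8, …, 7+1, 13+0) = 13
v[8] = max(1+13, 3+11, 5+10, …, 13+1, 14+0) = 16
v[9] = max(1+16, 3+13, 5+11, …, 14+1, 12+0) = 18
v[10] = max(1+18, 3+16, 5+13, …, 12+1, 14+0) = 20
v[11] = max(1+20, 3+18, 5+16, …, 14+1, 31+0) = 31
v[12] = max(1+31, 3+20, 5+18, …, 31+1, 15+0) = 32
One optimal cutting: 11 + 1 → $31 + $1 = $32.

32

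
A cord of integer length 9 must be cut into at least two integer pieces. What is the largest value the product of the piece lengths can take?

27

Let f[k] be the best product for length k (with at least one cut). For each first piece i, the rest contributes max(k−i, f[k−i]).
Small cases: f[2]=1.
f[3] = 1*max(2,1) = 1*2 = 2
f[4] = 2*max(2,1) = 2*2 = 4
f[5] = 2*max(3,2) = 2*3 = 6
f[6] = 3*max(3,2) = 3*3 = 9
f[7] = 2*max(5,6) = 2*6 = 12
f[8] = 2*max(6,9) = 2*9 = 18
f[9] = 3*max(6,9) = 3*9 = 27
One optimal split: 3 + 3 + 3; product 3*3*3 = 27.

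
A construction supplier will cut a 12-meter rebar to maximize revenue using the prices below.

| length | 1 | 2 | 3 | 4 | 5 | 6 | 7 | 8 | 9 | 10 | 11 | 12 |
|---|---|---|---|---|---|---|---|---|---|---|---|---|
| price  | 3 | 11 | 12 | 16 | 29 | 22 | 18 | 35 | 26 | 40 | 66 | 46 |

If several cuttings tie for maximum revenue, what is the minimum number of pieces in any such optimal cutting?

Consider every possible first cut. r[k] is the best of p[i]+r[k−i] over all sellable i≤k.
r[1] = 3
r[2] = max(3+3, 11+0) = 11
r[3] = max(3+11, 11+3, 12+0) = 14
r[4] = max(3+14, 11+11, 12+3, 16+0) = 22
r[5] = max(3+22, 11+14, 12+11, 16+3, 29+0) = 29
r[6] = max(3+29, 11+22, 12+14, 16+11, 29+3, 22+0) = 33
r[7] = max(3+33, 11+29, 12+22, …, 22+3, 18+0) = 40
r[8] = max(3+40, 11+33, 12+29, …, 18+3, 35+0) = 44
r[9] = max(3+44, 11+40, 12+33, …, 35+3, 26+0) = 51
r[10] = max(3+51, 11+44, 12+40, …, 26+3, 40+0) = 58
r[11] = max(3+58, 11+51, 12+44, …, 40+3, 66+0) = 66
r[12] = max(3+66, 11+58, 12+51, …, 66+3, 46+0) = 69
Maximum revenue is ₹69.
Now minimize piece count subject to staying optimal: for each k, pieces[k] = 1 + min over i with p[i]+r[k−i]=r[k] of pieces[k−i].
pieces[9] = 3
pieces[10] = 2
pieces[11] = 1
pieces[12] = 2

2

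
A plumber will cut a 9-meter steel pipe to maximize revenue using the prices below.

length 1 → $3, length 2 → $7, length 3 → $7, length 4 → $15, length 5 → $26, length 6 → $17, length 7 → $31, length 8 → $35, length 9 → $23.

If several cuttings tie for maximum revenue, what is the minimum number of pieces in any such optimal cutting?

2

Consider every possible first cut. r[k] is the best of p[i]+r[k−i] over all sellable i≤k.
r[1] = 3
r[2] = max(3+3, 7+0) = 7
r[3] = max(3+7, 7+3, 7+0) = 10
r[4] = max(3+10, 7+7, 7+3, 15+0) = 15
r[5] = max(3+15, 7+10, 7+7, 15+3, 26+0) = 26
r[6] = max(3+26, 7+15, 7+10, 15+7, 26+3, 17+0) = 29
r[7] = max(3+29, 7+26, 7+15, …, 17+3, 31+0) = 33
r[8] = max(3+33, 7+29, 7+26, …, 31+3, 35+0) = 36
r[9] = max(3+36, 7+33, 7+29, …, 35+3, 23+0) = 41
Maximum revenue is $41.
Now minimize piece count subject to staying optimal: for each k, pieces[k] = 1 + min over i with p[i]+r[k−i]=r[k] of pieces[k−i].
pieces[6] = 2
pieces[7] = 2
pieces[8] = 3
pieces[9] = 2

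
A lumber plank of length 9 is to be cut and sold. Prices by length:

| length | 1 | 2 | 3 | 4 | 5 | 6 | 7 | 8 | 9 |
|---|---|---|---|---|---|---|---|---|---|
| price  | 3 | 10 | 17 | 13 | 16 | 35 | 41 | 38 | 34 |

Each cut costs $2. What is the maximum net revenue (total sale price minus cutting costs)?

50

Build v[k] bottom-up: v[k] = max over allowed piece i of (p[i] + v[k−i]) − 2 per cut.
v[1] = 3
v[2] = 10
v[3] = 17
v[4] = 18  (first piece 1, then v[3]=17)
v[5] = 25  (first piece 2, then v[3]=17)
v[6] = 35
v[7] = 41
v[8] = 43  (first piece 2, then v[6]=35)
v[9] = 50  (first piece 3, then v[6]=35)
One optimal plan: pieces 6 + 3 (1 cut) → $52 − $2 = $50.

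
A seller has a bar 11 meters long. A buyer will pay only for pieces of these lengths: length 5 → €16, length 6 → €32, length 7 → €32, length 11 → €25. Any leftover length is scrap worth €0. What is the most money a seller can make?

Let f[k] be the best obtainable value from length k. For each k, try every first piece i and keep the best of price[i] + f[k−i].
f[1] = 0
f[2] = 0
f[3] = 0
f[4] = 0
f[5] = 16
f[6] = 32
f[7] = 32
f[8] = 32
f[9] = 32
f[10] = 32
f[11] = 48  (first piece 5, then f[6]=32)
One optimal cutting: 6 + 5 → €48.

48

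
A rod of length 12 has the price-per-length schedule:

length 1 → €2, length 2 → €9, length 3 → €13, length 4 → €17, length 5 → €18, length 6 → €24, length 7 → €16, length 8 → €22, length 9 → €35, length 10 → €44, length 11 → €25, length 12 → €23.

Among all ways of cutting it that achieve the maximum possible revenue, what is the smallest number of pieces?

6

Consider every possible first cut. r[k] is the best of p[i]+r[k−i] over all sellable i≤k.
r[1] = 2
r[2] = 9
r[3] = 13
r[4] = 18  (first piece 2, then r[2]=9)
r[5] = 22  (first piece 2, then r[3]=13)
r[6] = 27  (first piece 2, then r[4]=18)
r[7] = 31  (first piece 2, then r[5]=22)
r[8] = 36  (first piece 2, then r[6]=27)
r[9] = 40  (first piece 2, then r[7]=31)
r[10] = 45  (first piece 2, then r[8]=36)
r[11] = 49  (first piece 2, then r[9]=40)
r[12] = 54  (first piece 2, then r[10]=45)
Maximum revenue is €54.
Now minimize piece count subject to staying optimal: for each k, pieces[k] = 1 + min over i with p[i]+r[k−i]=r[k] of pieces[k−i].
pieces[9] = 4
pieces[10] = 5
pieces[11] = 5
pieces[12] = 6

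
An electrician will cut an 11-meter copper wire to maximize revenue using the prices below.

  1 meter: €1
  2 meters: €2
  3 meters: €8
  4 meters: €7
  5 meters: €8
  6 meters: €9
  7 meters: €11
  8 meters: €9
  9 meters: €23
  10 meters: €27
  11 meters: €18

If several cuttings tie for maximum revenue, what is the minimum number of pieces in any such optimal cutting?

2

Build r[k] bottom-up: r[k] = max over allowed piece i of (p[i] + r[k−i]).
r[1] = 1
r[2] = 2  (first piece 1, then r[1]=1)
r[3] = 8
r[4] = 9  (first piece 1, then r[3]=8)
r[5] = 10  (first piece 1, then r[4]=9)
r[6] = 16  (first piece 3, then r[3]=8)
r[7] = 17  (first piece 1, then r[6]=16)
r[8] = 18  (first piece 1, then r[7]=17)
r[9] = 24  (first piece 3, then r[6]=16)
r[10] = 27
r[11] = 28  (first piece 1, then r[10]=27)
Maximum revenue is €28.
Now minimize piece count subject to staying optimal: for each k, pieces[k] = 1 + min over i with p[i]+r[k−i]=r[k] of pieces[k−i].
pieces[8] = 3
pieces[9] = 3
pieces[10] = 1
pieces[11] = 2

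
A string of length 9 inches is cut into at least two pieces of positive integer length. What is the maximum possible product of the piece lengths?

Let f[k] be the best product for length k (with at least one cut). For each first piece i, the rest contributes max(k−i, f[k−i]).
f[2] = 1×max(1,0) = 1×1 = 1
f[3] = 1×max(2,1) = 1×2 = 2
f[4] = 2×max(2,1) = 2×2 = 4
f[5] = 2×max(3,2) = 2×3 = 6
f[6] = 3×max(3,2) = 3×3 = 9
f[7] = 2×max(5,6) = 2×6 = 12
f[8] = 2×max(6,9) = 2×9 = 18
f[9] = 3×max(6,9) = 3×9 = 27
One optimal split: 3 + 3 + 3; product 3×3×3 = 27.

27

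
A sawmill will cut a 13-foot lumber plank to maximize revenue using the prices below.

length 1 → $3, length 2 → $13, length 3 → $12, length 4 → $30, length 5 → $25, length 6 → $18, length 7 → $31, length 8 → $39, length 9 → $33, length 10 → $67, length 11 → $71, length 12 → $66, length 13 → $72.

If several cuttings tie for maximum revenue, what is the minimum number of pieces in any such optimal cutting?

Let r[k] be the best obtainable value from length k. For each k, try every first piece i and keep the best of price[i] + r[k−i].
r[1] = 3
r[2] = max(3+3, 13+0) = 13
r[3] = max(3+13, 13+3, 12+0) = 16
r[4] = max(3+16, 13+13, 12+3, 30+0) = 30
r[5] = max(3+30, 13+16, 12+13, 30+3, 25+0) = 33
r[6] = max(3+33, 13+30, 12+16, 30+13, 25+3, 18+0) = 43
r[7] = max(3+43, 13+33, 12+30, …, 18+3, 31+0) = 46
r[8] = max(3+46, 13+43, 12+33, …, 31+3, 39+0) = 60
r[9] = max(3+60, 13+46, 12+43, …, 39+3, 33+0) = 63
r[10] = max(3+63, 13+60, 12+46, …, 33+3, 67+0) = 73
r[11] = max(3+73, 13+63, 12+60, …, 67+3, 71+0) = 76
r[12] = max(3+76, 13+73, 12+63, …, 71+3, 66+0) = 90
r[13] = max(3+90, 13+76, 12+73, …, 66+3, 72+0) = 93
Maximum revenue is $93.
Now minimize piece count subject to staying optimal: for each k, pieces[k] = 1 + min over i with p[i]+r[k−i]=r[k] of pieces[k−i].
pieces[10] = 3
pieces[11] = 4
pieces[12] = 3
pieces[13] = 4

4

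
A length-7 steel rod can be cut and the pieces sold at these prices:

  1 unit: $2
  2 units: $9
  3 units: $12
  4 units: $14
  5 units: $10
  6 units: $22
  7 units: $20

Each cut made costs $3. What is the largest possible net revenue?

Consider every possible first cut. net[k] is the best of p[i]+net[k−i] over all sellable i≤k, charging 3 whenever i<k.
net[1] = 2
net[2] = max(2+2-3, 9+0) = 9
net[3] = max(2+9-3, 9+2-3, 12+0) = 12
net[4] = max(2+12-3, 9+9-3, 12+2-3, 14+0) = 15
net[5] = max(2+15-3, 9+12-3, 12+9-3, 14+2-3, 10+0) = 18
net[6] = max(2+18-3, 9+15-3, 12+12-3, 14+9-3, 10+2-3, 22+0) = 22
net[7] = max(2+22-3, 9+18-3, 12+15-3, …, 22+2-3, 20+0) = 24
One optimal plan: pieces 3 + 2 + 2 (2 cuts) → $30 − $6 = $24.

24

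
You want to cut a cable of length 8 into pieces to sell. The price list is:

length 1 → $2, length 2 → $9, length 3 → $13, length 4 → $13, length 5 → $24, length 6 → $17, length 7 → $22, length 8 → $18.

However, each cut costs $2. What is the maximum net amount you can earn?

35

Build r[k] bottom-up: r[k] = max over allowed piece i of (p[i] + r[k−i]) − 2 per cut.
r[1] = 2
r[2] = max(2+2-2, 9+0) = 9
r[3] = max(2+9-2, 9+2-2, 13+0) = 13
r[4] = max(2+13-2, 9+9-2, 13+2-2, 13+0) = 16
r[5] = max(2+16-2, 9+13-2, 13+9-2, 13+2-2, 24+0) = 24
r[6] = max(2+24-2, 9+16-2, 13+13-2, 13+9-2, 24+2-2, 17+0) = 24
r[7] = max(2+24-2, 9+24-2, 13+16-2, …, 17+2-2, 22+0) = 31
r[8] = max(2+31-2, 9+24-2, 13+24-2, …, 22+2-2, 18+0) = 35
One optimal plan: pieces 5 + 3 (1 cut) → $37 − $2 = $35.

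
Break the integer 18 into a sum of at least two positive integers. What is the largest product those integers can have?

Let P[k] be the best product for length k (with at least one cut). For each first piece i, the rest contributes max(k−i, P[k−i]).
P[2] = 1*max(1,0) = 1*1 = 1
P[3] = max(1*2, 2*1) = 2
P[4] = max(1*3, 2*2, 3*1) = 4
P[5] = max(1*4, 2*3, 3*2, 4*1) = 6
P[6] = max(1*6, 2*4, 3*3, 4*2, 5*1) = 9
P[7] = max(1*9, 2*6, 3*4, 4*3, 5*2, 6*1) = 12
P[8] = max(1*12, 2*9, 3*6, …, 6*2, 7*1) = 18
P[9] = max(1*18, 2*12, 3*9, …, 7*2, 8*1) = 27
P[10] = max(1*27, 2*18, 3*12, …, 8*2, 9*1) = 36
P[11] = max(1*36, 2*27, 3*18, …, 9*2, 10*1) = 54
P[12] = max(1*54, 2*36, 3*27, …, 10*2, 11*1) = 81
P[13] = max(1*81, 2*54, 3*36, …, 11*2, 12*1) = 108
P[14] = max(1*108, 2*81, 3*54, …, 12*2, 13*1) = 162
P[15] = max(1*162, 2*108, 3*81, …, 13*2, 14*1) = 243
P[16] = max(1*243, 2*162, 3*108, …, 14*2, 15*1) = 324
P[17] = max(1*324, 2*243, 3*162, …, 15*2, 16*1) = 486
P[18] = max(1*486, 2*324, 3*243, …, 16*2, 17*1) = 729
One optimal split: 3 + 3 + 3 + 3 + 3 + 3; product 3*3*3*3*3*3 = 729.

729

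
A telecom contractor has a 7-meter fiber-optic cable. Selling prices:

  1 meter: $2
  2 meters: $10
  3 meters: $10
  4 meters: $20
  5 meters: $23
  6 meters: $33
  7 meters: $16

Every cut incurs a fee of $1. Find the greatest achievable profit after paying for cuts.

34

Consider every possible first cut. net[k] is the best of p[i]+net[k−i] over all sellable i≤k, charging 1 whenever i<k.
net[1] = 2
net[2] = max(2+2-1, 10+0) = 10
net[3] = max(2+10-1, 10+2-1, 10+0) = 11
net[4] = max(2+11-1, 10+10-1, 10+2-1, 20+0) = 20
net[5] = max(2+20-1, 10+11-1, 10+10-1, 20+2-1, 23+0) = 23
net[6] = max(2+23-1, 10+20-1, 10+11-1, 20+10-1, 23+2-1, 33+0) = 33
net[7] = max(2+33-1, 10+23-1, 10+20-1, …, 33+2-1, 16+0) = 34
One optimal plan: pieces 6 + 1 (1 cut) → $35 − $1 = $34.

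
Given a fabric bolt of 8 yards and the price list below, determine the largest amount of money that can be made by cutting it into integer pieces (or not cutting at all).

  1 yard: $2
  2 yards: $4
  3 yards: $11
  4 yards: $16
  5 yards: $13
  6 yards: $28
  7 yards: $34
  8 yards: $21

36

Let v[k] be the best obtainable value from length k. For each k, try every first piece i and keep the best of price[i] + v[k−i].
v[1] = 2
v[2] = 4  (first piece 1, then v[1]=2)
v[3] = 11
v[4] = 16
v[5] = 18  (first piece 1, then v[4]=16)
v[6] = 28
v[7] = 34
v[8] = 36  (first piece 1, then v[7]=34)
One optimal cutting: 7 + 1 → $34 + $2 = $36.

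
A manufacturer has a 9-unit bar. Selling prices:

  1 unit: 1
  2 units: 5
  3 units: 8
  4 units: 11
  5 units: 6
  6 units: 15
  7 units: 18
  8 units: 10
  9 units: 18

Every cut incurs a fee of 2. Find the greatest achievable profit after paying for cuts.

Let r[k] be the best obtainable value from length k. For each k, try every first piece i and keep the best of price[i] + r[k−i] minus the 2 cut fee when i<k.
r[1] = 1
r[2] = 5
r[3] = 8
r[4] = 11
r[5] = 11  (first piece 2, then r[3]=8)
r[6] = 15
r[7] = 18
r[8] = 20  (first piece 4, then r[4]=11)
r[9] = 21  (first piece 2, then r[7]=18)
One optimal plan: pieces 7 + 2 (1 cut) → 23 − 2 = 21.

21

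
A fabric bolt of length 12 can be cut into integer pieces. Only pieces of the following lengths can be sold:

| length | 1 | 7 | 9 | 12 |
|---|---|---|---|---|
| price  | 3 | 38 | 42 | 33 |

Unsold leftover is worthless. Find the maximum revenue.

Consider every possible first cut. r[k] is the best of p[i]+r[k−i] over all sellable i≤k.
r[1] = 3
r[2] = 6  (first piece 1, then r[1]=3)
r[3] = 9  (first piece 1, then r[2]=6)
r[4] = 12  (first piece 1, then r[3]=9)
r[5] = 15  (first piece 1, then r[4]=12)
r[6] = 18  (first piece 1, then r[5]=15)
r[7] = 38
r[8] = 41  (first piece 1, then r[7]=38)
r[9] = 44  (first piece 1, then r[8]=41)
r[10] = 47  (first piece 1, then r[9]=44)
r[11] = 50  (first piece 1, then r[10]=47)
r[12] = 53  (first piece 1, then r[11]=50)
One optimal cutting: 7 + 1 + 1 + 1 + 1 + 1 → $53.

53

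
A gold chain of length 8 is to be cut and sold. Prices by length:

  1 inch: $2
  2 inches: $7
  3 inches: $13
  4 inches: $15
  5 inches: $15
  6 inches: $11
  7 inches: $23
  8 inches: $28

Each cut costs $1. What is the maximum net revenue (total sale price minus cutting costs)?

31

Consider every possible first cut. r[k] is the best of p[i]+r[k−i] over all sellable i≤k, charging 1 whenever i<k.
r[1] = 2
r[2] = max(2+2-1, 7+0) = 7
r[3] = max(2+7-1, 7+2-1, 13+0) = 13
r[4] = max(2+13-1, 7+7-1, 13+2-1, 15+0) = 15
r[5] = max(2+15-1, 7+13-1, 13+7-1, 15+2-1, 15+0) = 19
r[6] = max(2+19-1, 7+15-1, 13+13-1, 15+7-1, 15+2-1, 11+0) = 25
r[7] = max(2+25-1, 7+19-1, 13+15-1, …, 11+2-1, 23+0) = 27
r[8] = max(2+27-1, 7+25-1, 13+19-1, …, 23+2-1, 28+0) = 31
One optimal plan: pieces 3 + 3 + 2 (2 cuts) → $33 − $2 = $31.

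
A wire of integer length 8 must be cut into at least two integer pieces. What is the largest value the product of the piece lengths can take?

Fill P[k] for k=2..8: at each k try every first piece i and multiply by the better of (k−i) uncut or P[k−i].
P[2] = 1·max(1,0) = 1·1 = 1
P[3] = 1·max(2,1) = 1·2 = 2
P[4] = 2·max(2,1) = 2·2 = 4
P[5] = 2·max(3,2) = 2·3 = 6
P[6] = 3·max(3,2) = 3·3 = 9
P[7] = 2·max(5,6) = 2·6 = 12
P[8] = 2·max(6,9) = 2·9 = 18
One optimal split: 3 + 3 + 2; product 3·3·2 = 18.

18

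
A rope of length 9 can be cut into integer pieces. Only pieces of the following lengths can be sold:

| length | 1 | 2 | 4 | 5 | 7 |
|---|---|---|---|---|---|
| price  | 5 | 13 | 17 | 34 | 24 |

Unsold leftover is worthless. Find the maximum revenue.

60

Let r[k] be the best obtainable value from length k. For each k, try every first piece i and keep the best of price[i] + r[k−i].
r[1] = 5
r[2] = 13
r[3] = 18  (first piece 1, then r[2]=13)
r[4] = 26  (first piece 2, then r[2]=13)
r[5] = 34
r[6] = 39  (first piece 1, then r[5]=34)
r[7] = 47  (first piece 2, then r[5]=34)
r[8] = 52  (first piece 1, then r[7]=47)
r[9] = 60  (first piece 2, then r[7]=47)
One optimal cutting: 5 + 2 + 2 → 60.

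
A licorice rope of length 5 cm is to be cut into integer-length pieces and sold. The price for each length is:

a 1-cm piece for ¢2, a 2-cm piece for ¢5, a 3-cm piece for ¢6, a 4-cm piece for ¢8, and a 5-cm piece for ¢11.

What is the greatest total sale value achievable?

Build best[k] bottom-up: best[k] = max over allowed piece i of (p[i] + best[k−i]).
best[1] = 2
best[2] = 5
best[3] = 7  (first piece 1, then best[2]=5)
best[4] = 10  (first piece 2, then best[2]=5)
best[5] = 12  (first piece 1, then best[4]=10)
One optimal cutting: 2 + 2 + 1 → ¢5 + ¢5 + ¢2 = ¢12.

12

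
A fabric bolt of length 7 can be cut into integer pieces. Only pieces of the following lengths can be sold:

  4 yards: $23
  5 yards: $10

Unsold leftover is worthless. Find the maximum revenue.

23

Let f[k] be the best obtainable value from length k. For each k, try every first piece i and keep the best of price[i] + f[k−i].
f[1] = 0
f[2] = 0
f[3] = 0
f[4] = 23
f[5] = 23
f[6] = 23
f[7] = 23
One optimal cutting: pieces 4 with 3 yards of scrap → $23.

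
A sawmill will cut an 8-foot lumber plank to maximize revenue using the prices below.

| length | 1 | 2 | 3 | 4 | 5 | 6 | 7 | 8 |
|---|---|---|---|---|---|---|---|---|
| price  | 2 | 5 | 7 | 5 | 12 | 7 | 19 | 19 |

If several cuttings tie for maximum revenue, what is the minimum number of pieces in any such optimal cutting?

2

Build r[k] bottom-up: r[k] = max over allowed piece i of (p[i] + r[k−i]).
r[1] = 2
r[2] = max(2+2, 5+0) = 5
r[3] = max(2+5, 5+2, 7+0) = 7
r[4] = max(2+7, 5+5, 7+2, 5+0) = 10
r[5] = max(2+10, 5+7, 7+5, 5+2, 12+0) = 12
r[6] = max(2+12, 5+10, 7+7, 5+5, 12+2, 7+0) = 15
r[7] = max(2+15, 5+12, 7+10, …, 7+2, 19+0) = 19
r[8] = max(2+19, 5+15, 7+12, …, 19+2, 19+0) = 21
Maximum revenue is $21.
Now minimize piece count subject to staying optimal: for each k, pieces[k] = 1 + min over i with p[i]+r[k−i]=r[k] of pieces[k−i].
pieces[5] = 1
pieces[6] = 3
pieces[7] = 1
pieces[8] = 2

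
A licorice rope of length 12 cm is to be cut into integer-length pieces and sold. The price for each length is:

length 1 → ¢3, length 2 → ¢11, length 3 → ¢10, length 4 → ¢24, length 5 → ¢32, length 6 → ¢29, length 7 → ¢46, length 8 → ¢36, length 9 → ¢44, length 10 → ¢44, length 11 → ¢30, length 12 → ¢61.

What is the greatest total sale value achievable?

Let v[k] be the best obtainable value from length k. For each k, try every first piece i and keep the best of price[i] + v[k−i].
v[1] = 3
v[2] = 11
v[3] = 14  (first piece 1, then v[2]=11)
v[4] = 24
v[5] = 32
v[6] = 35  (first piece 1, then v[5]=32)
v[7] = 46
v[8] = 49  (first piece 1, then v[7]=46)
v[9] = 57  (first piece 2, then v[7]=46)
v[10] = 64  (first piece 5, then v[5]=32)
v[11] = 70  (first piece 4, then v[7]=46)
v[12] = 78  (first piece 5, then v[7]=46)
One optimal cutting: 7 + 5 → ¢46 + ¢32 = ¢78.

78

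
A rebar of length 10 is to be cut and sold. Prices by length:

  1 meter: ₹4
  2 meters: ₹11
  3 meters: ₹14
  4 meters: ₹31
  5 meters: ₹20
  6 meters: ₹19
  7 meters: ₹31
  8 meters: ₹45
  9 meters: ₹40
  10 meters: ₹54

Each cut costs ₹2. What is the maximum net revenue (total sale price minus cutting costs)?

Let r[k] be the best obtainable value from length k. For each k, try every first piece i and keep the best of price[i] + r[k−i] minus the 2 cut fee when i<k.
r[1] = 4
r[2] = max(4+4-2, 11+0) = 11
r[3] = max(4+11-2, 11+4-2, 14+0) = 14
r[4] = max(4+14-2, 11+11-2, 14+4-2, 31+0) = 31
r[5] = max(4+31-2, 11+14-2, 14+11-2, 31+4-2, 20+0) = 33
r[6] = max(4+33-2, 11+31-2, 14+14-2, 31+11-2, 20+4-2, 19+0) = 40
r[7] = max(4+40-2, 11+33-2, 14+31-2, …, 19+4-2, 31+0) = 43
r[8] = max(4+43-2, 11+40-2, 14+33-2, …, 31+4-2, 45+0) = 60
r[9] = max(4+60-2, 11+43-2, 14+40-2, …, 45+4-2, 40+0) = 62
r[10] = max(4+62-2, 11+60-2, 14+43-2, …, 40+4-2, 54+0) = 69
One optimal plan: pieces 4 + 4 + 2 (2 cuts) → ₹73 − ₹4 = ₹69.

69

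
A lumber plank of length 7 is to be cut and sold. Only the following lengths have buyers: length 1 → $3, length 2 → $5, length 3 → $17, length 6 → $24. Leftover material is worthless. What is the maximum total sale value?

37

Build best[k] bottom-up: best[k] = max over allowed piece i of (p[i] + best[k−i]).
best[1] = 3
best[2] = 6  (first piece 1, then best[1]=3)
best[3] = 17
best[4] = 20  (first piece 1, then best[3]=17)
best[5] = 23  (first piece 1, then best[4]=20)
best[6] = 34  (first piece 3, then best[3]=17)
best[7] = 37  (first piece 1, then best[6]=34)
One optimal cutting: 3 + 3 + 1 → $37.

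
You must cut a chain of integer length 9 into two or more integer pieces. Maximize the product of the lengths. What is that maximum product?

27

Define P[k] = max over 1≤i<k of i · max(k−i, P[k−i]); the inner max lets the remainder stay uncut if that's better.
Small cases: P[2]=1, P[3]=2.
P[4] = 2·max(2,1) = 2·2 = 4
P[5] = 2·max(3,2) = 2·3 = 6
P[6] = 3·max(3,2) = 3·3 = 9
P[7] = 2·max(5,6) = 2·6 = 12
P[8] = 2·max(6,9) = 2·9 = 18
P[9] = 3·max(6,9) = 3·9 = 27
One optimal split: 3 + 3 + 3; product 3·3·3 = 27.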